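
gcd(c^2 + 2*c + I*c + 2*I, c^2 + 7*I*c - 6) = c + I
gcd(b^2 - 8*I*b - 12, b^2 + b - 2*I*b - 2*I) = b - 2*I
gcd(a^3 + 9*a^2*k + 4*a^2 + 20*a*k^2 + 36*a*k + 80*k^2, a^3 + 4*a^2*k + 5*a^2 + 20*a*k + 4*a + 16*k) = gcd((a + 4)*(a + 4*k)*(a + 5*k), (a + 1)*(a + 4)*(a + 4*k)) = a^2 + 4*a*k + 4*a + 16*k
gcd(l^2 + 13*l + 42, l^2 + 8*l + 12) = l + 6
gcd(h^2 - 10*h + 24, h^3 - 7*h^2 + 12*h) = h - 4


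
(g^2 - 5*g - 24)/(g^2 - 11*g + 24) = (g + 3)/(g - 3)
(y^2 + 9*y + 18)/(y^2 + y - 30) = (y + 3)/(y - 5)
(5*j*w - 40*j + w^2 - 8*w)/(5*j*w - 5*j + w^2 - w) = (w - 8)/(w - 1)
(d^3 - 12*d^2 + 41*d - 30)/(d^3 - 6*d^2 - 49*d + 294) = (d^2 - 6*d + 5)/(d^2 - 49)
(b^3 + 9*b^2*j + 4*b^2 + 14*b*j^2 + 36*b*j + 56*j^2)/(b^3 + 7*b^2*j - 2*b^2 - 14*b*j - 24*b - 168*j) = (b + 2*j)/(b - 6)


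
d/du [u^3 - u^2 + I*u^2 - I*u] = 3*u^2 + 2*u*(-1 + I) - I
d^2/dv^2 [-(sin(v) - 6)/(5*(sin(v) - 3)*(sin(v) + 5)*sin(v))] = 2*(2*sin(v)^4 - 24*sin(v)^3 - 37*sin(v)^2 + 87*sin(v) + 347 - 873/sin(v) - 540/sin(v)^2 + 1350/sin(v)^3)/(5*(sin(v) - 3)^3*(sin(v) + 5)^3)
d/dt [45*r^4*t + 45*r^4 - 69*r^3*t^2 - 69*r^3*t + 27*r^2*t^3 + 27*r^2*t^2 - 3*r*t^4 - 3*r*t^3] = 3*r*(15*r^3 - 46*r^2*t - 23*r^2 + 27*r*t^2 + 18*r*t - 4*t^3 - 3*t^2)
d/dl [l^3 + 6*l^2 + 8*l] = 3*l^2 + 12*l + 8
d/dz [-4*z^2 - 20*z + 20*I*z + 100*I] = -8*z - 20 + 20*I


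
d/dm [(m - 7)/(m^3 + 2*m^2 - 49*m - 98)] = (-2*m - 9)/(m^4 + 18*m^3 + 109*m^2 + 252*m + 196)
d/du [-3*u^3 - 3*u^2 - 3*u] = -9*u^2 - 6*u - 3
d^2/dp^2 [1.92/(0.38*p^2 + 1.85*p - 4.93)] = (-0.554496*p^2 - 2.69952*p + 1.92*(0.76*p + 1.85)*(1.52*p + 3.7) + 7.193856)/(0.38*p^2 + 1.85*p - 4.93)^3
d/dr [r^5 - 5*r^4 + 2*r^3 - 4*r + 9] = 5*r^4 - 20*r^3 + 6*r^2 - 4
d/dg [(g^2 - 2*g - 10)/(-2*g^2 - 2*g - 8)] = (-3*g^2 - 28*g - 2)/(2*(g^4 + 2*g^3 + 9*g^2 + 8*g + 16))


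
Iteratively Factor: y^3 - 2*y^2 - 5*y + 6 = (y - 3)*(y^2 + y - 2) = (y - 3)*(y + 2)*(y - 1)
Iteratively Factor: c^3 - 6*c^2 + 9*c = (c - 3)*(c^2 - 3*c) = c*(c - 3)*(c - 3)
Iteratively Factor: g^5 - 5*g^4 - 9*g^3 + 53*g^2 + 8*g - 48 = (g - 4)*(g^4 - g^3 - 13*g^2 + g + 12) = (g - 4)*(g + 1)*(g^3 - 2*g^2 - 11*g + 12) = (g - 4)*(g + 1)*(g + 3)*(g^2 - 5*g + 4) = (g - 4)*(g - 1)*(g + 1)*(g + 3)*(g - 4)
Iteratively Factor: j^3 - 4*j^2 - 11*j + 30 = (j + 3)*(j^2 - 7*j + 10) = (j - 5)*(j + 3)*(j - 2)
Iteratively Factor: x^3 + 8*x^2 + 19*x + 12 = (x + 4)*(x^2 + 4*x + 3) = (x + 1)*(x + 4)*(x + 3)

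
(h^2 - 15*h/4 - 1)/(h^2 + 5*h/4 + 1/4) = (h - 4)/(h + 1)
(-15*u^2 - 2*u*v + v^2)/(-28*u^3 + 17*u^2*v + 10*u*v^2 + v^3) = (-15*u^2 - 2*u*v + v^2)/(-28*u^3 + 17*u^2*v + 10*u*v^2 + v^3)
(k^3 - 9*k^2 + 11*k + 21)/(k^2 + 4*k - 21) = (k^2 - 6*k - 7)/(k + 7)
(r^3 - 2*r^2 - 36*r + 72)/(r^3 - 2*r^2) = 1 - 36/r^2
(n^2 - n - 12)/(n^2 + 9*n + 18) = (n - 4)/(n + 6)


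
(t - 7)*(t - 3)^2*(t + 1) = t^4 - 12*t^3 + 38*t^2 - 12*t - 63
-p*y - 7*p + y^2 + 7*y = (-p + y)*(y + 7)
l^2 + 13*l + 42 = (l + 6)*(l + 7)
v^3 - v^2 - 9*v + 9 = (v - 3)*(v - 1)*(v + 3)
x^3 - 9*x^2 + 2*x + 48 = (x - 8)*(x - 3)*(x + 2)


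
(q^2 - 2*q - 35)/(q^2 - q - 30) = (q - 7)/(q - 6)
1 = 1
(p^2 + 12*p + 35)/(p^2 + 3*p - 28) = (p + 5)/(p - 4)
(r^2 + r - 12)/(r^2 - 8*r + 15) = (r + 4)/(r - 5)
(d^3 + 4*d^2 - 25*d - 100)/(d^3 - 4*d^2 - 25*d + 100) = (d + 4)/(d - 4)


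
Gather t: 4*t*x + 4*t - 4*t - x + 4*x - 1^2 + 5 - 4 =4*t*x + 3*x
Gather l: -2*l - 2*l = -4*l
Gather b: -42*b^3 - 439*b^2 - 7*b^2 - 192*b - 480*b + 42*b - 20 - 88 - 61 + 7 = -42*b^3 - 446*b^2 - 630*b - 162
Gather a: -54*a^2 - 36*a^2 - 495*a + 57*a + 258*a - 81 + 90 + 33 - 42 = -90*a^2 - 180*a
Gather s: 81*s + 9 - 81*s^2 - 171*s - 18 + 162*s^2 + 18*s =81*s^2 - 72*s - 9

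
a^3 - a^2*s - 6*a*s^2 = a*(a - 3*s)*(a + 2*s)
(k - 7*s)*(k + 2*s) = k^2 - 5*k*s - 14*s^2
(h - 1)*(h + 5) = h^2 + 4*h - 5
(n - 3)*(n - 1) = n^2 - 4*n + 3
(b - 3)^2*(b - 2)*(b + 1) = b^4 - 7*b^3 + 13*b^2 + 3*b - 18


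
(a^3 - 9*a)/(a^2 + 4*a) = (a^2 - 9)/(a + 4)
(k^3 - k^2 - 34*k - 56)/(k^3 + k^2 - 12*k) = (k^2 - 5*k - 14)/(k*(k - 3))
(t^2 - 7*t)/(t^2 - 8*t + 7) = t/(t - 1)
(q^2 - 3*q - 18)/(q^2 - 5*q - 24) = (q - 6)/(q - 8)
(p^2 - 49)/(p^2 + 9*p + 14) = (p - 7)/(p + 2)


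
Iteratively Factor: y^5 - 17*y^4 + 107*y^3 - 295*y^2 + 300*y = (y - 3)*(y^4 - 14*y^3 + 65*y^2 - 100*y) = (y - 5)*(y - 3)*(y^3 - 9*y^2 + 20*y) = (y - 5)^2*(y - 3)*(y^2 - 4*y) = y*(y - 5)^2*(y - 3)*(y - 4)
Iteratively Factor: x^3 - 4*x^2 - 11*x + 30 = (x - 2)*(x^2 - 2*x - 15) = (x - 5)*(x - 2)*(x + 3)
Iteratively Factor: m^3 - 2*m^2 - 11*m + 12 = (m + 3)*(m^2 - 5*m + 4) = (m - 1)*(m + 3)*(m - 4)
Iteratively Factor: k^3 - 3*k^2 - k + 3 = (k - 3)*(k^2 - 1) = (k - 3)*(k - 1)*(k + 1)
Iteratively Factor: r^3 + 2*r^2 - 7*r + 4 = (r - 1)*(r^2 + 3*r - 4) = (r - 1)*(r + 4)*(r - 1)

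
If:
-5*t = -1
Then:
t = 1/5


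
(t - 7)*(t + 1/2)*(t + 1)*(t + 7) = t^4 + 3*t^3/2 - 97*t^2/2 - 147*t/2 - 49/2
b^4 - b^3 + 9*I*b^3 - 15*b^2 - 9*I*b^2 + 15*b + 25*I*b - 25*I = (b - 1)*(b - I)*(b + 5*I)^2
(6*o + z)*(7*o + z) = 42*o^2 + 13*o*z + z^2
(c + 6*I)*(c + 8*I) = c^2 + 14*I*c - 48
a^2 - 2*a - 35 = (a - 7)*(a + 5)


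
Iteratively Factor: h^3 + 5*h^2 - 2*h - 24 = (h + 3)*(h^2 + 2*h - 8) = (h + 3)*(h + 4)*(h - 2)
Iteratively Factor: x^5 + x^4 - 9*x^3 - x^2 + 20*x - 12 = (x - 1)*(x^4 + 2*x^3 - 7*x^2 - 8*x + 12) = (x - 1)^2*(x^3 + 3*x^2 - 4*x - 12) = (x - 1)^2*(x + 2)*(x^2 + x - 6) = (x - 2)*(x - 1)^2*(x + 2)*(x + 3)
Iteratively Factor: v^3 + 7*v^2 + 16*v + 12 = (v + 2)*(v^2 + 5*v + 6) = (v + 2)*(v + 3)*(v + 2)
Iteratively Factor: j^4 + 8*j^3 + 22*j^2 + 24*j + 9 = (j + 3)*(j^3 + 5*j^2 + 7*j + 3) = (j + 1)*(j + 3)*(j^2 + 4*j + 3) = (j + 1)^2*(j + 3)*(j + 3)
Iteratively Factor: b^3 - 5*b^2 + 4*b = (b - 1)*(b^2 - 4*b) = b*(b - 1)*(b - 4)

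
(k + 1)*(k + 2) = k^2 + 3*k + 2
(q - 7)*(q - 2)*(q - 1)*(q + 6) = q^4 - 4*q^3 - 37*q^2 + 124*q - 84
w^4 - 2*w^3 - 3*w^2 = w^2*(w - 3)*(w + 1)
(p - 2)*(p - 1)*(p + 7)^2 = p^4 + 11*p^3 + 9*p^2 - 119*p + 98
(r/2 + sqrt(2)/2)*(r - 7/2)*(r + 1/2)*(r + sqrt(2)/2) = r^4/2 - 3*r^3/2 + 3*sqrt(2)*r^3/4 - 9*sqrt(2)*r^2/4 - 3*r^2/8 - 21*sqrt(2)*r/16 - 3*r/2 - 7/8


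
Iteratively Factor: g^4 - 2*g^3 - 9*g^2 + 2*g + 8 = (g - 4)*(g^3 + 2*g^2 - g - 2) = (g - 4)*(g - 1)*(g^2 + 3*g + 2) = (g - 4)*(g - 1)*(g + 2)*(g + 1)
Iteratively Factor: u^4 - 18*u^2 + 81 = (u - 3)*(u^3 + 3*u^2 - 9*u - 27) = (u - 3)*(u + 3)*(u^2 - 9) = (u - 3)^2*(u + 3)*(u + 3)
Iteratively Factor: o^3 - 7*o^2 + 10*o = (o - 5)*(o^2 - 2*o) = (o - 5)*(o - 2)*(o)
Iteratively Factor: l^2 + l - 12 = (l + 4)*(l - 3)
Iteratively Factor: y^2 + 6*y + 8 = (y + 4)*(y + 2)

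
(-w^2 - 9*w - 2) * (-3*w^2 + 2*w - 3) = 3*w^4 + 25*w^3 - 9*w^2 + 23*w + 6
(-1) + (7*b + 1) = 7*b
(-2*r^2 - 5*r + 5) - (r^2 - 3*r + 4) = -3*r^2 - 2*r + 1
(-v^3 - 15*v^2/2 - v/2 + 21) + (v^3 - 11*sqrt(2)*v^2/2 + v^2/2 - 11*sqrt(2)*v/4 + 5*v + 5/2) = -11*sqrt(2)*v^2/2 - 7*v^2 - 11*sqrt(2)*v/4 + 9*v/2 + 47/2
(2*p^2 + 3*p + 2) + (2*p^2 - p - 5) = 4*p^2 + 2*p - 3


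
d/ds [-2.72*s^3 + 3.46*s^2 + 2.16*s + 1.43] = -8.16*s^2 + 6.92*s + 2.16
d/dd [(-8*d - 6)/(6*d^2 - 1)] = 8*(6*d^2 + 9*d + 1)/(36*d^4 - 12*d^2 + 1)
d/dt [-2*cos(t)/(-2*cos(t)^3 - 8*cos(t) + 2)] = (3*cos(t)/2 + cos(3*t)/2 + 1)*sin(t)/(cos(t)^3 + 4*cos(t) - 1)^2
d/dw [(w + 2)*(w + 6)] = 2*w + 8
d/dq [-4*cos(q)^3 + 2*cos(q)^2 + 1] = 4*(3*cos(q) - 1)*sin(q)*cos(q)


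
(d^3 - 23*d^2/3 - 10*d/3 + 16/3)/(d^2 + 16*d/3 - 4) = (d^2 - 7*d - 8)/(d + 6)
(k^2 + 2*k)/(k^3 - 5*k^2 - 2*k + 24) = k/(k^2 - 7*k + 12)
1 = 1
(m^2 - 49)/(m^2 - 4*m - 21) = (m + 7)/(m + 3)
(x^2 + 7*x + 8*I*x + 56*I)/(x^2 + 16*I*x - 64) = (x + 7)/(x + 8*I)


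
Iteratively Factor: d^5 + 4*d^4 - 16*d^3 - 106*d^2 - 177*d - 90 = (d + 1)*(d^4 + 3*d^3 - 19*d^2 - 87*d - 90) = (d + 1)*(d + 3)*(d^3 - 19*d - 30) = (d - 5)*(d + 1)*(d + 3)*(d^2 + 5*d + 6) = (d - 5)*(d + 1)*(d + 2)*(d + 3)*(d + 3)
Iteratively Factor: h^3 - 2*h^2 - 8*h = (h + 2)*(h^2 - 4*h) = (h - 4)*(h + 2)*(h)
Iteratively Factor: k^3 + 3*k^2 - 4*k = (k - 1)*(k^2 + 4*k) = k*(k - 1)*(k + 4)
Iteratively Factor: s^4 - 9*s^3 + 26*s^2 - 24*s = (s - 4)*(s^3 - 5*s^2 + 6*s) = (s - 4)*(s - 3)*(s^2 - 2*s) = (s - 4)*(s - 3)*(s - 2)*(s)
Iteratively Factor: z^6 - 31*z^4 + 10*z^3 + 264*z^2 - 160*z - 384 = (z - 3)*(z^5 + 3*z^4 - 22*z^3 - 56*z^2 + 96*z + 128) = (z - 3)*(z + 4)*(z^4 - z^3 - 18*z^2 + 16*z + 32) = (z - 3)*(z + 4)^2*(z^3 - 5*z^2 + 2*z + 8) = (z - 3)*(z - 2)*(z + 4)^2*(z^2 - 3*z - 4) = (z - 3)*(z - 2)*(z + 1)*(z + 4)^2*(z - 4)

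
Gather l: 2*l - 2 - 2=2*l - 4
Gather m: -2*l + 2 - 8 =-2*l - 6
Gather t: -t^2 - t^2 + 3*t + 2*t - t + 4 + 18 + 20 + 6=-2*t^2 + 4*t + 48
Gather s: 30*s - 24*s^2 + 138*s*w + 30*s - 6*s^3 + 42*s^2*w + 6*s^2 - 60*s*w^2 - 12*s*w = -6*s^3 + s^2*(42*w - 18) + s*(-60*w^2 + 126*w + 60)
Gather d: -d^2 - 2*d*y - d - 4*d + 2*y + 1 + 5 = -d^2 + d*(-2*y - 5) + 2*y + 6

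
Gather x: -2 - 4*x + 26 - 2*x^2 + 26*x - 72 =-2*x^2 + 22*x - 48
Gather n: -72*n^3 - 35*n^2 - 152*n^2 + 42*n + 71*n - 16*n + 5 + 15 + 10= -72*n^3 - 187*n^2 + 97*n + 30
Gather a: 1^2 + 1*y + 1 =y + 2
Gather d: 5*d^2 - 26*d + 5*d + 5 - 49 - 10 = 5*d^2 - 21*d - 54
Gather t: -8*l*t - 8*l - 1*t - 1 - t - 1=-8*l + t*(-8*l - 2) - 2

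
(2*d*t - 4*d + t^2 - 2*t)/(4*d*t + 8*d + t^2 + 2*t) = (2*d*t - 4*d + t^2 - 2*t)/(4*d*t + 8*d + t^2 + 2*t)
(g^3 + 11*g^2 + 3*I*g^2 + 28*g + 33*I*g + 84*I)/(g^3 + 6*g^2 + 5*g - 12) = (g^2 + g*(7 + 3*I) + 21*I)/(g^2 + 2*g - 3)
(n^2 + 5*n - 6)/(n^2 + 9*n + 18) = (n - 1)/(n + 3)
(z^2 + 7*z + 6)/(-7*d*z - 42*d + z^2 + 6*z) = (z + 1)/(-7*d + z)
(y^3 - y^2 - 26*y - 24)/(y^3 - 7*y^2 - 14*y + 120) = (y + 1)/(y - 5)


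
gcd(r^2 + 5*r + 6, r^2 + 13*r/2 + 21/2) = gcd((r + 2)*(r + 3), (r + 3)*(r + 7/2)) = r + 3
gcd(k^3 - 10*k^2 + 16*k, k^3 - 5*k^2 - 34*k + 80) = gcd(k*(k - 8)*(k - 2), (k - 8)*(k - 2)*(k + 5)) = k^2 - 10*k + 16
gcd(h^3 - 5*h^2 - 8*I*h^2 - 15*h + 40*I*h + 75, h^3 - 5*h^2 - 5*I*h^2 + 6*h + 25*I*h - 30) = h - 5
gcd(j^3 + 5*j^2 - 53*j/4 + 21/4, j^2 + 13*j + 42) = j + 7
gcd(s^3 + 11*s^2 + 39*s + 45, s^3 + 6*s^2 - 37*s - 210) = s + 5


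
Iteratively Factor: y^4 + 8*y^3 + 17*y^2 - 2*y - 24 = (y + 2)*(y^3 + 6*y^2 + 5*y - 12) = (y + 2)*(y + 4)*(y^2 + 2*y - 3) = (y + 2)*(y + 3)*(y + 4)*(y - 1)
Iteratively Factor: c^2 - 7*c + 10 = (c - 5)*(c - 2)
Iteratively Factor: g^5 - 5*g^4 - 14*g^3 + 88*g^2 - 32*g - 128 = (g + 1)*(g^4 - 6*g^3 - 8*g^2 + 96*g - 128) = (g - 4)*(g + 1)*(g^3 - 2*g^2 - 16*g + 32) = (g - 4)^2*(g + 1)*(g^2 + 2*g - 8) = (g - 4)^2*(g + 1)*(g + 4)*(g - 2)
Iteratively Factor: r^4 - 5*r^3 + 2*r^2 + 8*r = (r + 1)*(r^3 - 6*r^2 + 8*r) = r*(r + 1)*(r^2 - 6*r + 8) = r*(r - 2)*(r + 1)*(r - 4)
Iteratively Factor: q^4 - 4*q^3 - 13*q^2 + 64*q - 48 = (q - 1)*(q^3 - 3*q^2 - 16*q + 48) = (q - 4)*(q - 1)*(q^2 + q - 12) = (q - 4)*(q - 1)*(q + 4)*(q - 3)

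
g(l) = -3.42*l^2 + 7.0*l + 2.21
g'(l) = 7.0 - 6.84*l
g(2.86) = -5.74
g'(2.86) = -12.56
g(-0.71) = -4.48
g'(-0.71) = 11.86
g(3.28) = -11.62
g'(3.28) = -15.44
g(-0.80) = -5.58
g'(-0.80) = 12.47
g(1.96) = 2.79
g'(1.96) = -6.41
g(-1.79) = -21.28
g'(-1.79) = 19.24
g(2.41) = -0.78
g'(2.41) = -9.48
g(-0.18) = 0.84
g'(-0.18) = 8.23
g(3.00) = -7.57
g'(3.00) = -13.52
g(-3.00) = -49.57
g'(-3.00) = 27.52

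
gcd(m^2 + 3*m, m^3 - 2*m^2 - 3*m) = m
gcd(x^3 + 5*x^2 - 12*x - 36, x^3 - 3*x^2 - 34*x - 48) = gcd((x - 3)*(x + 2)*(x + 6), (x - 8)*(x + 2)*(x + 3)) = x + 2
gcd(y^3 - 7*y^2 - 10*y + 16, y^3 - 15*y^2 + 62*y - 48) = y^2 - 9*y + 8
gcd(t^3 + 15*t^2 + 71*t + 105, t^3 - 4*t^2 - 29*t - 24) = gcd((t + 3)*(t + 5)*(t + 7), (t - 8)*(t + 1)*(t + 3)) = t + 3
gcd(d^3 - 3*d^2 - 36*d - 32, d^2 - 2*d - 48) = d - 8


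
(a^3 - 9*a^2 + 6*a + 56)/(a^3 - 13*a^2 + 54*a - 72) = (a^2 - 5*a - 14)/(a^2 - 9*a + 18)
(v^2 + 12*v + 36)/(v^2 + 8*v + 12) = (v + 6)/(v + 2)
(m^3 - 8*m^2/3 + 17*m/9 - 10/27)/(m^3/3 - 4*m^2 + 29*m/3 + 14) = (27*m^3 - 72*m^2 + 51*m - 10)/(9*(m^3 - 12*m^2 + 29*m + 42))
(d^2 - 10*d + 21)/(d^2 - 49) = (d - 3)/(d + 7)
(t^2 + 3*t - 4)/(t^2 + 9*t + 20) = (t - 1)/(t + 5)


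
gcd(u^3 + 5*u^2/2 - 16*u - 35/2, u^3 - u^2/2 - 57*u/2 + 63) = u - 7/2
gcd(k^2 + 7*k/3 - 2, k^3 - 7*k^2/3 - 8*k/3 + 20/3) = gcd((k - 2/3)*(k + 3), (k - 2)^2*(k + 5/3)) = 1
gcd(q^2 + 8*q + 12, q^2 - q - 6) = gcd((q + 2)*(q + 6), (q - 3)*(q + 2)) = q + 2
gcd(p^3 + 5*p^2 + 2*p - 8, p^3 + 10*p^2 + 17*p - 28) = p^2 + 3*p - 4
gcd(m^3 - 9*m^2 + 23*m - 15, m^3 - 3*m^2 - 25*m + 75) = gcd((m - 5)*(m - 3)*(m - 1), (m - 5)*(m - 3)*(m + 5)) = m^2 - 8*m + 15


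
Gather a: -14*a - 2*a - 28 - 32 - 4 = -16*a - 64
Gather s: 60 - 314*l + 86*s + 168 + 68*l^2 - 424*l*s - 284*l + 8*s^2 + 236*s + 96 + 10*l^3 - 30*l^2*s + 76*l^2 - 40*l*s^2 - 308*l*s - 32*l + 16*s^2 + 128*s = 10*l^3 + 144*l^2 - 630*l + s^2*(24 - 40*l) + s*(-30*l^2 - 732*l + 450) + 324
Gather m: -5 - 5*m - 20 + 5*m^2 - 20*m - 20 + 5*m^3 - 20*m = 5*m^3 + 5*m^2 - 45*m - 45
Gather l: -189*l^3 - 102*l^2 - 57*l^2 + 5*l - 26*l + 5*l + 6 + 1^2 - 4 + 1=-189*l^3 - 159*l^2 - 16*l + 4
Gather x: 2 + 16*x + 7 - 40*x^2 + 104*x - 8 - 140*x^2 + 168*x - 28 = -180*x^2 + 288*x - 27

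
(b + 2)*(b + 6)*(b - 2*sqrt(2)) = b^3 - 2*sqrt(2)*b^2 + 8*b^2 - 16*sqrt(2)*b + 12*b - 24*sqrt(2)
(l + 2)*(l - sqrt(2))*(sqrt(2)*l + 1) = sqrt(2)*l^3 - l^2 + 2*sqrt(2)*l^2 - 2*l - sqrt(2)*l - 2*sqrt(2)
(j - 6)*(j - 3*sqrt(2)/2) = j^2 - 6*j - 3*sqrt(2)*j/2 + 9*sqrt(2)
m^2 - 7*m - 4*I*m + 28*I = (m - 7)*(m - 4*I)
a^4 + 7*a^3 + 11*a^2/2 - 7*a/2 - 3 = (a + 1)*(a + 6)*(a - sqrt(2)/2)*(a + sqrt(2)/2)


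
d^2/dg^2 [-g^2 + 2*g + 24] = -2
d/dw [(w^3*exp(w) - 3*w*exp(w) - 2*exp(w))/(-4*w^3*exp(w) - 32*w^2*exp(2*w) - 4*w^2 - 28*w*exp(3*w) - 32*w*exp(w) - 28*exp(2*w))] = (-(-w^3 + 3*w + 2)*(w^3*exp(w) + 16*w^2*exp(2*w) + 3*w^2*exp(w) + 21*w*exp(3*w) + 16*w*exp(2*w) + 8*w*exp(w) + 2*w + 7*exp(3*w) + 14*exp(2*w) + 8*exp(w)) + (-w^3 - 3*w^2 + 3*w + 5)*(w^3*exp(w) + 8*w^2*exp(2*w) + w^2 + 7*w*exp(3*w) + 8*w*exp(w) + 7*exp(2*w)))*exp(w)/(4*(w^3*exp(w) + 8*w^2*exp(2*w) + w^2 + 7*w*exp(3*w) + 8*w*exp(w) + 7*exp(2*w))^2)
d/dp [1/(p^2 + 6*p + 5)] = 2*(-p - 3)/(p^2 + 6*p + 5)^2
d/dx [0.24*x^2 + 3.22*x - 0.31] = 0.48*x + 3.22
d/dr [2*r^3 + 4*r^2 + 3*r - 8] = 6*r^2 + 8*r + 3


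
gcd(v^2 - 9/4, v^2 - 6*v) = 1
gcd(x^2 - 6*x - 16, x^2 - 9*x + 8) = x - 8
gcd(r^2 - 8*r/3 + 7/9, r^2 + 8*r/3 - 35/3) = r - 7/3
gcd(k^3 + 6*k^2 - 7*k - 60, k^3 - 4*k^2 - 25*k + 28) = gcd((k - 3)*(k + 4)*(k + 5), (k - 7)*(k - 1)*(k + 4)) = k + 4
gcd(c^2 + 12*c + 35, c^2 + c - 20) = c + 5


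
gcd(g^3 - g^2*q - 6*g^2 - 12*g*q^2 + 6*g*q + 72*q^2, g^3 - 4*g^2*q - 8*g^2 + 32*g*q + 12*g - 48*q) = -g^2 + 4*g*q + 6*g - 24*q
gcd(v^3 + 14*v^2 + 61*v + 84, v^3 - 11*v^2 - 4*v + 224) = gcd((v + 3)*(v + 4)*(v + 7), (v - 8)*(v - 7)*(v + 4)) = v + 4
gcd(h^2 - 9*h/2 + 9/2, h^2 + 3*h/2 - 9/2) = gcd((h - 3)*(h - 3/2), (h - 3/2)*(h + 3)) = h - 3/2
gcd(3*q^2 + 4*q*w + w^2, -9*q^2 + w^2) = 3*q + w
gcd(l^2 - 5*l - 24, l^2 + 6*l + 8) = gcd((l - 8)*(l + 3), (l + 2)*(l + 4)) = 1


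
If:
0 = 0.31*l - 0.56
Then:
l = 1.81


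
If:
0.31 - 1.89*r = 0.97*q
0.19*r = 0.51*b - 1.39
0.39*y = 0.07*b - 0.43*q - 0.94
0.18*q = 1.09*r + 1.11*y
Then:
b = 2.97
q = -0.97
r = 0.66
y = -0.81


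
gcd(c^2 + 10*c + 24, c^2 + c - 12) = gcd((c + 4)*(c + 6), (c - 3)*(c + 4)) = c + 4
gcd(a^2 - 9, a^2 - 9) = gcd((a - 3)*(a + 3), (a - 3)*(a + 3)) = a^2 - 9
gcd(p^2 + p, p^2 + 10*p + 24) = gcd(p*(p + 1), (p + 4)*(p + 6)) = 1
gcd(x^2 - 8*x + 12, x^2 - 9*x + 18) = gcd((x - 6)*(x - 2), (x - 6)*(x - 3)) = x - 6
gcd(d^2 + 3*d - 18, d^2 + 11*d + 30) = d + 6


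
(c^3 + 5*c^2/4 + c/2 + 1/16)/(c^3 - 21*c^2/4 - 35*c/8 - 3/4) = (c + 1/2)/(c - 6)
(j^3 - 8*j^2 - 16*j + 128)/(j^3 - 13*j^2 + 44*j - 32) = (j + 4)/(j - 1)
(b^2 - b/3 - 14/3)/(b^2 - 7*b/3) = (b + 2)/b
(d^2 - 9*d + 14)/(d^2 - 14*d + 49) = (d - 2)/(d - 7)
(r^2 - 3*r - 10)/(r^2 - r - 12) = (-r^2 + 3*r + 10)/(-r^2 + r + 12)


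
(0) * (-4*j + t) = 0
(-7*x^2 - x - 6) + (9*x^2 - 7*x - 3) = 2*x^2 - 8*x - 9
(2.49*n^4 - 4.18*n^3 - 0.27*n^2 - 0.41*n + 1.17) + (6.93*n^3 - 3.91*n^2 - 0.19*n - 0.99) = 2.49*n^4 + 2.75*n^3 - 4.18*n^2 - 0.6*n + 0.18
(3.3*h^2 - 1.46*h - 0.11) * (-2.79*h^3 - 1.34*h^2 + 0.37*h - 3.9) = -9.207*h^5 - 0.348599999999999*h^4 + 3.4843*h^3 - 13.2628*h^2 + 5.6533*h + 0.429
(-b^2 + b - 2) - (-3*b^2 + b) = 2*b^2 - 2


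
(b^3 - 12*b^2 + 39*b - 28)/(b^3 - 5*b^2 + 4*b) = (b - 7)/b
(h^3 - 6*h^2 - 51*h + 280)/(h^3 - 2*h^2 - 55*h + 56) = (h - 5)/(h - 1)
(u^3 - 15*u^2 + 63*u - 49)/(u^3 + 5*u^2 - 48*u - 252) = (u^2 - 8*u + 7)/(u^2 + 12*u + 36)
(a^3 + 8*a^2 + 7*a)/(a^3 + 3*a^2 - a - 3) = a*(a + 7)/(a^2 + 2*a - 3)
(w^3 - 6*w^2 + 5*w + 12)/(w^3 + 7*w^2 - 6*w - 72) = (w^2 - 3*w - 4)/(w^2 + 10*w + 24)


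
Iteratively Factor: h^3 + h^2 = (h)*(h^2 + h) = h^2*(h + 1)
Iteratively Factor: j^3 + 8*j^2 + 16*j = (j + 4)*(j^2 + 4*j) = (j + 4)^2*(j)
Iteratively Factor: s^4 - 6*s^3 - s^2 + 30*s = (s - 3)*(s^3 - 3*s^2 - 10*s) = s*(s - 3)*(s^2 - 3*s - 10) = s*(s - 5)*(s - 3)*(s + 2)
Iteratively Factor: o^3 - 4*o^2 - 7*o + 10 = (o - 1)*(o^2 - 3*o - 10) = (o - 1)*(o + 2)*(o - 5)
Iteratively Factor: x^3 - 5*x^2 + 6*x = (x)*(x^2 - 5*x + 6) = x*(x - 2)*(x - 3)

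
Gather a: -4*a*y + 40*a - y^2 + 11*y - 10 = a*(40 - 4*y) - y^2 + 11*y - 10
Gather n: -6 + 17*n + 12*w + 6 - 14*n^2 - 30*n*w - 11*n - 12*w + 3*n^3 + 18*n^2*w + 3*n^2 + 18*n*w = 3*n^3 + n^2*(18*w - 11) + n*(6 - 12*w)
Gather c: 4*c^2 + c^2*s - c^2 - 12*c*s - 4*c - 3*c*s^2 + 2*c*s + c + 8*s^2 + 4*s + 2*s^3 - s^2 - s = c^2*(s + 3) + c*(-3*s^2 - 10*s - 3) + 2*s^3 + 7*s^2 + 3*s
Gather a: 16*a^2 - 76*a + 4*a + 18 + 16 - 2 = 16*a^2 - 72*a + 32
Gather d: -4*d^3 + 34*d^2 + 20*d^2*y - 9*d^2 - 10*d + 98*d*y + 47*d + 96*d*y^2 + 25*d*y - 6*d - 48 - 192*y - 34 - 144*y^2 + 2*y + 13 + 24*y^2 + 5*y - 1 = -4*d^3 + d^2*(20*y + 25) + d*(96*y^2 + 123*y + 31) - 120*y^2 - 185*y - 70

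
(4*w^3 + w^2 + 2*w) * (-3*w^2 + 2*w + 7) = -12*w^5 + 5*w^4 + 24*w^3 + 11*w^2 + 14*w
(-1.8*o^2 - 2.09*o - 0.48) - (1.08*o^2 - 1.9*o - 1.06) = -2.88*o^2 - 0.19*o + 0.58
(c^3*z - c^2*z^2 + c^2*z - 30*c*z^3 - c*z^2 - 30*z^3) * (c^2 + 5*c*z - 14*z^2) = c^5*z + 4*c^4*z^2 + c^4*z - 49*c^3*z^3 + 4*c^3*z^2 - 136*c^2*z^4 - 49*c^2*z^3 + 420*c*z^5 - 136*c*z^4 + 420*z^5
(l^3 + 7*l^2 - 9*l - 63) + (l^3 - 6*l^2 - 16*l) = 2*l^3 + l^2 - 25*l - 63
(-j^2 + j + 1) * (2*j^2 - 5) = -2*j^4 + 2*j^3 + 7*j^2 - 5*j - 5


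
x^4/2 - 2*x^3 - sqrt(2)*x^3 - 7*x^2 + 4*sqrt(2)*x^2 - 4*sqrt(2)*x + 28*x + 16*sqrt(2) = (x/2 + sqrt(2)/2)*(x - 4)*(x - 4*sqrt(2))*(x + sqrt(2))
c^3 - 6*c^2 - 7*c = c*(c - 7)*(c + 1)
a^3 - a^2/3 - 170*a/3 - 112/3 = (a - 8)*(a + 2/3)*(a + 7)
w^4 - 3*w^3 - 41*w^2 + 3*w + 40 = (w - 8)*(w - 1)*(w + 1)*(w + 5)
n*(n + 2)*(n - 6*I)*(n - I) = n^4 + 2*n^3 - 7*I*n^3 - 6*n^2 - 14*I*n^2 - 12*n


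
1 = 1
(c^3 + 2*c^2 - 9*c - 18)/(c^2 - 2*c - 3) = (c^2 + 5*c + 6)/(c + 1)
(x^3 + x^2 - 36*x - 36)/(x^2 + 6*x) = x - 5 - 6/x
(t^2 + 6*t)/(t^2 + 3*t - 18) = t/(t - 3)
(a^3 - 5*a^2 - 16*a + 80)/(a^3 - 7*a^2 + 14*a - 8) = (a^2 - a - 20)/(a^2 - 3*a + 2)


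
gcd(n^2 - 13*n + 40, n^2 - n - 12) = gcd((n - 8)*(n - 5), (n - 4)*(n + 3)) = 1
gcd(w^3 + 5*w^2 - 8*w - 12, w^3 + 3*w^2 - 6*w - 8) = w^2 - w - 2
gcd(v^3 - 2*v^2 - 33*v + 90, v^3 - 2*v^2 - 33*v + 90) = v^3 - 2*v^2 - 33*v + 90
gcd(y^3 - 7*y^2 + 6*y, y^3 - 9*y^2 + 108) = y - 6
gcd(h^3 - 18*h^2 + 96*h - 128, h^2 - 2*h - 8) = 1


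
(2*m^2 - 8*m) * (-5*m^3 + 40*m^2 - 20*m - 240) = -10*m^5 + 120*m^4 - 360*m^3 - 320*m^2 + 1920*m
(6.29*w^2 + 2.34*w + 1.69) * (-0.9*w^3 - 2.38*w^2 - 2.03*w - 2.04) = -5.661*w^5 - 17.0762*w^4 - 19.8589*w^3 - 21.604*w^2 - 8.2043*w - 3.4476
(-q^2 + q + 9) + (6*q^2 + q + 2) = 5*q^2 + 2*q + 11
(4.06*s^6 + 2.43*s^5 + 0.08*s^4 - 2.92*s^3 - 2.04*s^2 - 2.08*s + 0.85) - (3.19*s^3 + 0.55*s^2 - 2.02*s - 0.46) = 4.06*s^6 + 2.43*s^5 + 0.08*s^4 - 6.11*s^3 - 2.59*s^2 - 0.0600000000000001*s + 1.31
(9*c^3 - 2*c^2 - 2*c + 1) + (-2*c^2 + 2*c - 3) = 9*c^3 - 4*c^2 - 2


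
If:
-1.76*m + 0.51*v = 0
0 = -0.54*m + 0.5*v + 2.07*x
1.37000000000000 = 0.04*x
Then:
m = -59.80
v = -206.38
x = 34.25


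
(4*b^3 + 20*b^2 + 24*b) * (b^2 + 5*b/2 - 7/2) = 4*b^5 + 30*b^4 + 60*b^3 - 10*b^2 - 84*b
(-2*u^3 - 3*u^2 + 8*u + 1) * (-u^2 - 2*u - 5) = 2*u^5 + 7*u^4 + 8*u^3 - 2*u^2 - 42*u - 5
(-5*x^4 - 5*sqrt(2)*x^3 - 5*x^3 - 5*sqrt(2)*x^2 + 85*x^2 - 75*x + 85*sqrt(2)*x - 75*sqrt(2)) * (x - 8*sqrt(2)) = -5*x^5 - 5*x^4 + 35*sqrt(2)*x^4 + 35*sqrt(2)*x^3 + 165*x^3 - 595*sqrt(2)*x^2 + 5*x^2 - 1360*x + 525*sqrt(2)*x + 1200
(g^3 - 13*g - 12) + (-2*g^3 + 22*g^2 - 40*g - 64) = -g^3 + 22*g^2 - 53*g - 76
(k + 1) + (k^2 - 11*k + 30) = k^2 - 10*k + 31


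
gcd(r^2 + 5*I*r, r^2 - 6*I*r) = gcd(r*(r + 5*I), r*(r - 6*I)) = r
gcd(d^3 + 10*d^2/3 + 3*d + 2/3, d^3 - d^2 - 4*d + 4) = d + 2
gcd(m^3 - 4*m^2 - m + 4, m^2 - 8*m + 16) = m - 4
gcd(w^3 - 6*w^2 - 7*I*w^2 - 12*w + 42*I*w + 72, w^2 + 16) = w - 4*I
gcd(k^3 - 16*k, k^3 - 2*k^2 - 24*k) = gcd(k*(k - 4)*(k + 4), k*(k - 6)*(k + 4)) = k^2 + 4*k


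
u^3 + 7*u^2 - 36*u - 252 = (u - 6)*(u + 6)*(u + 7)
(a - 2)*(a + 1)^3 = a^4 + a^3 - 3*a^2 - 5*a - 2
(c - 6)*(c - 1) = c^2 - 7*c + 6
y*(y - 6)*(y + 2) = y^3 - 4*y^2 - 12*y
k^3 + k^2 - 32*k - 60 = (k - 6)*(k + 2)*(k + 5)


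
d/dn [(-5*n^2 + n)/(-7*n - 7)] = (5*n^2 + 10*n - 1)/(7*(n^2 + 2*n + 1))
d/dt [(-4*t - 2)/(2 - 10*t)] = -7/(5*t - 1)^2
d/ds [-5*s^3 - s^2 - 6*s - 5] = -15*s^2 - 2*s - 6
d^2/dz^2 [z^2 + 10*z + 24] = 2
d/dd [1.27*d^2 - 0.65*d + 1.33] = 2.54*d - 0.65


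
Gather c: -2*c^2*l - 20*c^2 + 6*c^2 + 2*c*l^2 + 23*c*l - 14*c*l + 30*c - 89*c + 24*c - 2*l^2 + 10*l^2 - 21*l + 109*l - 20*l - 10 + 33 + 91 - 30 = c^2*(-2*l - 14) + c*(2*l^2 + 9*l - 35) + 8*l^2 + 68*l + 84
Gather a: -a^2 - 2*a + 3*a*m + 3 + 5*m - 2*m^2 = -a^2 + a*(3*m - 2) - 2*m^2 + 5*m + 3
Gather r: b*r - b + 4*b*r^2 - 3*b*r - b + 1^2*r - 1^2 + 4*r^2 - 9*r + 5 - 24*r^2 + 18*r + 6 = -2*b + r^2*(4*b - 20) + r*(10 - 2*b) + 10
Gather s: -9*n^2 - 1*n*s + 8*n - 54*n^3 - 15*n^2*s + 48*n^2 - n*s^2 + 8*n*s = -54*n^3 + 39*n^2 - n*s^2 + 8*n + s*(-15*n^2 + 7*n)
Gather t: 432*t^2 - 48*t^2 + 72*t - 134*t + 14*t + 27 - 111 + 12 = 384*t^2 - 48*t - 72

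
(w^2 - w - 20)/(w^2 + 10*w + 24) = (w - 5)/(w + 6)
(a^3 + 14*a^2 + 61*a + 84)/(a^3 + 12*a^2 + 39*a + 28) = (a + 3)/(a + 1)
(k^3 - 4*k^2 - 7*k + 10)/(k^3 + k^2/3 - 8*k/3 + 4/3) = 3*(k - 5)/(3*k - 2)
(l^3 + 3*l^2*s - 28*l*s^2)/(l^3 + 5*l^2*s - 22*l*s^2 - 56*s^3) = l/(l + 2*s)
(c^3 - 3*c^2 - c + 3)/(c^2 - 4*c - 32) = (-c^3 + 3*c^2 + c - 3)/(-c^2 + 4*c + 32)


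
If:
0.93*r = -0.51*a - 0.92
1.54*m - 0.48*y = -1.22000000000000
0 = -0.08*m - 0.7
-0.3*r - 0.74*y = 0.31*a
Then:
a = 131.90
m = -8.75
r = -73.32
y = -25.53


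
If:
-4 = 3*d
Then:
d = -4/3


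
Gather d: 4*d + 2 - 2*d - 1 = 2*d + 1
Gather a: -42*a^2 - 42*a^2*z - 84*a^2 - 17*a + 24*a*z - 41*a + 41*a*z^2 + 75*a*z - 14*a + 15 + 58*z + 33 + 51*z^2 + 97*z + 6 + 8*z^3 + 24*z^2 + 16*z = a^2*(-42*z - 126) + a*(41*z^2 + 99*z - 72) + 8*z^3 + 75*z^2 + 171*z + 54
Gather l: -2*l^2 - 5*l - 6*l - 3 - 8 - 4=-2*l^2 - 11*l - 15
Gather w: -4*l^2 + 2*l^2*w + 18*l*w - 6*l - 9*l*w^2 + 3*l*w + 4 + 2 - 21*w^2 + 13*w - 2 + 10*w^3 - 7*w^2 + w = -4*l^2 - 6*l + 10*w^3 + w^2*(-9*l - 28) + w*(2*l^2 + 21*l + 14) + 4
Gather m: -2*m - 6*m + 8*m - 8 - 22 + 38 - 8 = 0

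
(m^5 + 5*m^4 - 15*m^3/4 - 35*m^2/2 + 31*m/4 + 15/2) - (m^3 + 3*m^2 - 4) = m^5 + 5*m^4 - 19*m^3/4 - 41*m^2/2 + 31*m/4 + 23/2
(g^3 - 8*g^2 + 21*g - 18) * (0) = 0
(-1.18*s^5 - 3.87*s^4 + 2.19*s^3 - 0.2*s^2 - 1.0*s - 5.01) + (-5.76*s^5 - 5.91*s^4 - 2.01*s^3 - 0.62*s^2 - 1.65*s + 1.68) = -6.94*s^5 - 9.78*s^4 + 0.18*s^3 - 0.82*s^2 - 2.65*s - 3.33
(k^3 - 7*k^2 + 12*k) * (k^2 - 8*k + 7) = k^5 - 15*k^4 + 75*k^3 - 145*k^2 + 84*k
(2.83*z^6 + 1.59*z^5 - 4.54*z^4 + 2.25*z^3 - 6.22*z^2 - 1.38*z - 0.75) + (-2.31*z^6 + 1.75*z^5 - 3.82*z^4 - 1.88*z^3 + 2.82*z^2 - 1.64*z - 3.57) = 0.52*z^6 + 3.34*z^5 - 8.36*z^4 + 0.37*z^3 - 3.4*z^2 - 3.02*z - 4.32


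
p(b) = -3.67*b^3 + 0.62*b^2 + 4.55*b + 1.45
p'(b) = -11.01*b^2 + 1.24*b + 4.55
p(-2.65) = 62.04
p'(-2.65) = -76.05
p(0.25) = 2.57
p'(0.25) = 4.17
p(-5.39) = 569.63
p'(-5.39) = -322.00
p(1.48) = -2.36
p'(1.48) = -17.73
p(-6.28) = 906.29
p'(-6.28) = -437.45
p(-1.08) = 1.88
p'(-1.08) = -9.63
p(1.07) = 2.53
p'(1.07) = -6.73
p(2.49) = -40.03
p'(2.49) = -60.63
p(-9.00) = 2686.15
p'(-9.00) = -898.42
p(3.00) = -78.41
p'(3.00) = -90.82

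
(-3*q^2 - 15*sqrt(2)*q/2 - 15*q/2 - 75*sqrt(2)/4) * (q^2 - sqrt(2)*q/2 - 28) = -3*q^4 - 6*sqrt(2)*q^3 - 15*q^3/2 - 15*sqrt(2)*q^2 + 183*q^2/2 + 915*q/4 + 210*sqrt(2)*q + 525*sqrt(2)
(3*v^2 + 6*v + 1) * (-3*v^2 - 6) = -9*v^4 - 18*v^3 - 21*v^2 - 36*v - 6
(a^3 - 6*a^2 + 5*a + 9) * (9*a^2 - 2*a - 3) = 9*a^5 - 56*a^4 + 54*a^3 + 89*a^2 - 33*a - 27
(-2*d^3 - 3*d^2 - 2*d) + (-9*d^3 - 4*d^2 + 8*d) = -11*d^3 - 7*d^2 + 6*d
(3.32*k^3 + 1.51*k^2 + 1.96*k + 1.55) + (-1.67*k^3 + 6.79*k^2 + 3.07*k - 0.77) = 1.65*k^3 + 8.3*k^2 + 5.03*k + 0.78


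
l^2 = l^2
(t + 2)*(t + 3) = t^2 + 5*t + 6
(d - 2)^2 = d^2 - 4*d + 4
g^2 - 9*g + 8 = (g - 8)*(g - 1)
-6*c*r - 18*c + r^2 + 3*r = (-6*c + r)*(r + 3)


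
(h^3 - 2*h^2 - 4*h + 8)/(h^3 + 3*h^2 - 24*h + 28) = (h + 2)/(h + 7)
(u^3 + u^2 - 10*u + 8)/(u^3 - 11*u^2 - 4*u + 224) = (u^2 - 3*u + 2)/(u^2 - 15*u + 56)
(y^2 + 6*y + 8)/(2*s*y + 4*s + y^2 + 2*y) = (y + 4)/(2*s + y)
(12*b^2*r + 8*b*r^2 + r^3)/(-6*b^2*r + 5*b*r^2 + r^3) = (2*b + r)/(-b + r)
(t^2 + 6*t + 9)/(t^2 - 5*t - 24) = (t + 3)/(t - 8)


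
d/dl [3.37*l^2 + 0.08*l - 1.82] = 6.74*l + 0.08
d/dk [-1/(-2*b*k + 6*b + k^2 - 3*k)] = (-2*b + 2*k - 3)/(2*b*k - 6*b - k^2 + 3*k)^2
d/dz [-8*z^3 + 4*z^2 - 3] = 8*z*(1 - 3*z)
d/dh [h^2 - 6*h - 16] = 2*h - 6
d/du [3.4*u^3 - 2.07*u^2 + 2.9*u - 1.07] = 10.2*u^2 - 4.14*u + 2.9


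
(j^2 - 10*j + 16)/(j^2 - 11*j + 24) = (j - 2)/(j - 3)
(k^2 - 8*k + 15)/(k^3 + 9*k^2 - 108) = (k - 5)/(k^2 + 12*k + 36)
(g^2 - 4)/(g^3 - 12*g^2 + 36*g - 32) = (g + 2)/(g^2 - 10*g + 16)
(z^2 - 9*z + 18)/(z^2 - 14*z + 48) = (z - 3)/(z - 8)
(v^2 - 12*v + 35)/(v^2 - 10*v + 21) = (v - 5)/(v - 3)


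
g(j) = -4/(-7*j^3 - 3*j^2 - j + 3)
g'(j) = -4*(21*j^2 + 6*j + 1)/(-7*j^3 - 3*j^2 - j + 3)^2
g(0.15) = -1.45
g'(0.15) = -1.25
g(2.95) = 0.02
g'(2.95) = -0.02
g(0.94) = 0.62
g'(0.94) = -2.46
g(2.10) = 0.05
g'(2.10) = -0.07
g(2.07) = 0.05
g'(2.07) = -0.08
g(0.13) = -1.43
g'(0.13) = -1.09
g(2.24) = 0.04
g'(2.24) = -0.06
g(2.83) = 0.02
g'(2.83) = -0.02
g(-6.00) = 0.00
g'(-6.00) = 0.00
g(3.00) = 0.02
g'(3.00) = -0.02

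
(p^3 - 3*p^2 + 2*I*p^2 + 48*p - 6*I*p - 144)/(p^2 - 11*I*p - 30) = (p^2 + p*(-3 + 8*I) - 24*I)/(p - 5*I)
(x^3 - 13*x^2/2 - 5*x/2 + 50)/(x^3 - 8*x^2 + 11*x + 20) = (x + 5/2)/(x + 1)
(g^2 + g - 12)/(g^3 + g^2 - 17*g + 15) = (g + 4)/(g^2 + 4*g - 5)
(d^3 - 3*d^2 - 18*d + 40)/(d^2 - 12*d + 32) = (d^3 - 3*d^2 - 18*d + 40)/(d^2 - 12*d + 32)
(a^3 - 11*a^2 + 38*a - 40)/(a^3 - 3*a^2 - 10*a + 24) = (a - 5)/(a + 3)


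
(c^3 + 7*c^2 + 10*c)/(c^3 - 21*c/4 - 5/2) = 4*c*(c + 5)/(4*c^2 - 8*c - 5)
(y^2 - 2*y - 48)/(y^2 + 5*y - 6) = (y - 8)/(y - 1)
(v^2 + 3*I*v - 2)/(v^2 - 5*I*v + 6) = (v + 2*I)/(v - 6*I)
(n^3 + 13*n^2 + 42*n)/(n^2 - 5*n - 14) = n*(n^2 + 13*n + 42)/(n^2 - 5*n - 14)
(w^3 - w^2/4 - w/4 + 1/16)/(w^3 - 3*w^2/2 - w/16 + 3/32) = 2*(4*w^2 - 1)/(8*w^2 - 10*w - 3)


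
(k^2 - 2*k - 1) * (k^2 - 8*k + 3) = k^4 - 10*k^3 + 18*k^2 + 2*k - 3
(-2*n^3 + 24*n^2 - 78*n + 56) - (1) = -2*n^3 + 24*n^2 - 78*n + 55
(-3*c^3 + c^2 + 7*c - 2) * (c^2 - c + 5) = -3*c^5 + 4*c^4 - 9*c^3 - 4*c^2 + 37*c - 10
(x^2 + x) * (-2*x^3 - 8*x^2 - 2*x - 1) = -2*x^5 - 10*x^4 - 10*x^3 - 3*x^2 - x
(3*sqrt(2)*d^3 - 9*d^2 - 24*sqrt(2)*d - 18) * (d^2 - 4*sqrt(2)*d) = 3*sqrt(2)*d^5 - 33*d^4 + 12*sqrt(2)*d^3 + 174*d^2 + 72*sqrt(2)*d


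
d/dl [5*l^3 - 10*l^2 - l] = 15*l^2 - 20*l - 1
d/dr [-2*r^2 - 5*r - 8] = -4*r - 5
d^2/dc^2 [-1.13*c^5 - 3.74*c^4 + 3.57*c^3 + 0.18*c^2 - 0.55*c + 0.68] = -22.6*c^3 - 44.88*c^2 + 21.42*c + 0.36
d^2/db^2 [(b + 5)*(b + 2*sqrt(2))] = 2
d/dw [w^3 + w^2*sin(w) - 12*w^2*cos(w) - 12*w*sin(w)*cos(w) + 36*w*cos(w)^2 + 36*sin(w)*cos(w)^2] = 12*w^2*sin(w) + w^2*cos(w) + 3*w^2 + 2*w*sin(w) - 36*w*sin(2*w) - 24*w*cos(w) - 12*w*cos(2*w) - 6*sin(2*w) + 9*cos(w) + 18*cos(2*w) + 27*cos(3*w) + 18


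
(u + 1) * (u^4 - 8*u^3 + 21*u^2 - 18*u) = u^5 - 7*u^4 + 13*u^3 + 3*u^2 - 18*u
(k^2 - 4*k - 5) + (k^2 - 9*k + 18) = 2*k^2 - 13*k + 13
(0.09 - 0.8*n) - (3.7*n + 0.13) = -4.5*n - 0.04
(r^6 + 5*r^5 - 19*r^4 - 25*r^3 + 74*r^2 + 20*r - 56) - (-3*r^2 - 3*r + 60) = r^6 + 5*r^5 - 19*r^4 - 25*r^3 + 77*r^2 + 23*r - 116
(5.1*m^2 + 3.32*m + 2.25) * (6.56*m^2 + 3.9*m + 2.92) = 33.456*m^4 + 41.6692*m^3 + 42.6*m^2 + 18.4694*m + 6.57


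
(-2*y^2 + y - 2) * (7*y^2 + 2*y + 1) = -14*y^4 + 3*y^3 - 14*y^2 - 3*y - 2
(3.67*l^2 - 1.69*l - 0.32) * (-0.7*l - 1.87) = -2.569*l^3 - 5.6799*l^2 + 3.3843*l + 0.5984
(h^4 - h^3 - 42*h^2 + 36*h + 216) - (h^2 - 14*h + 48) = h^4 - h^3 - 43*h^2 + 50*h + 168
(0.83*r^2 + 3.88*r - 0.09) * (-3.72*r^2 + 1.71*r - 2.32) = -3.0876*r^4 - 13.0143*r^3 + 5.044*r^2 - 9.1555*r + 0.2088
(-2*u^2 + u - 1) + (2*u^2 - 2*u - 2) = -u - 3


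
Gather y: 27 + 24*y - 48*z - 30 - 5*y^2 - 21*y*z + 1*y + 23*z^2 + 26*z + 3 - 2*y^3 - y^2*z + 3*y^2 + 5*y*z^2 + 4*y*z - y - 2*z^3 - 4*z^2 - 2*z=-2*y^3 + y^2*(-z - 2) + y*(5*z^2 - 17*z + 24) - 2*z^3 + 19*z^2 - 24*z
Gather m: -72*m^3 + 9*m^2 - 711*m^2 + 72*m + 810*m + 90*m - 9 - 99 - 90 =-72*m^3 - 702*m^2 + 972*m - 198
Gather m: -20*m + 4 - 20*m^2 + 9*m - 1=-20*m^2 - 11*m + 3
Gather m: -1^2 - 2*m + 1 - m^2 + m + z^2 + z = -m^2 - m + z^2 + z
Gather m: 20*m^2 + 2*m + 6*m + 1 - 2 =20*m^2 + 8*m - 1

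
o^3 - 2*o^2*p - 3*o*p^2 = o*(o - 3*p)*(o + p)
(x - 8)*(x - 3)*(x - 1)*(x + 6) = x^4 - 6*x^3 - 37*x^2 + 186*x - 144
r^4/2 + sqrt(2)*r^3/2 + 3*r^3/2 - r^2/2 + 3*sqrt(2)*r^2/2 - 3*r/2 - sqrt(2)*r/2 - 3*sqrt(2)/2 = (r/2 + sqrt(2)/2)*(r - 1)*(r + 1)*(r + 3)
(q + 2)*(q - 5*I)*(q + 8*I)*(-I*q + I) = -I*q^4 + 3*q^3 - I*q^3 + 3*q^2 - 38*I*q^2 - 6*q - 40*I*q + 80*I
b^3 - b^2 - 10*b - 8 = (b - 4)*(b + 1)*(b + 2)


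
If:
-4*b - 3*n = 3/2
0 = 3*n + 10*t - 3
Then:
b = 5*t/2 - 9/8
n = 1 - 10*t/3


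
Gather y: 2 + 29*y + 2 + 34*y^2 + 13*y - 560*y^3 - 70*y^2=-560*y^3 - 36*y^2 + 42*y + 4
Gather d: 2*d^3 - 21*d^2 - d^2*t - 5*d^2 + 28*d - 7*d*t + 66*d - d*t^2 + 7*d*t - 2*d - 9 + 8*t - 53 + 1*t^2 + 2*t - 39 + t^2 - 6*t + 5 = 2*d^3 + d^2*(-t - 26) + d*(92 - t^2) + 2*t^2 + 4*t - 96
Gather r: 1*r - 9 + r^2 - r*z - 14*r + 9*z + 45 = r^2 + r*(-z - 13) + 9*z + 36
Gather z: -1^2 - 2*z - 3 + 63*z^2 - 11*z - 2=63*z^2 - 13*z - 6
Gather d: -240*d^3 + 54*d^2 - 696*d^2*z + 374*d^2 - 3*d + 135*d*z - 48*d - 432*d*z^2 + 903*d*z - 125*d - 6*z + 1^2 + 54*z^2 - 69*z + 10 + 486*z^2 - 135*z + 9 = -240*d^3 + d^2*(428 - 696*z) + d*(-432*z^2 + 1038*z - 176) + 540*z^2 - 210*z + 20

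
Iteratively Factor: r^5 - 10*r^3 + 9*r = (r)*(r^4 - 10*r^2 + 9) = r*(r + 3)*(r^3 - 3*r^2 - r + 3) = r*(r - 1)*(r + 3)*(r^2 - 2*r - 3) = r*(r - 1)*(r + 1)*(r + 3)*(r - 3)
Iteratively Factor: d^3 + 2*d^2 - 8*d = (d - 2)*(d^2 + 4*d) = (d - 2)*(d + 4)*(d)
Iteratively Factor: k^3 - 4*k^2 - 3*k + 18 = (k + 2)*(k^2 - 6*k + 9) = (k - 3)*(k + 2)*(k - 3)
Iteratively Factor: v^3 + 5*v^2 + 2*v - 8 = (v + 4)*(v^2 + v - 2) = (v - 1)*(v + 4)*(v + 2)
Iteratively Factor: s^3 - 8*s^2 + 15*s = (s - 3)*(s^2 - 5*s) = s*(s - 3)*(s - 5)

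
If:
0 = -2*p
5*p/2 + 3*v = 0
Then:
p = 0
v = 0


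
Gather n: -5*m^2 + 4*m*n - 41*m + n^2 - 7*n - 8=-5*m^2 - 41*m + n^2 + n*(4*m - 7) - 8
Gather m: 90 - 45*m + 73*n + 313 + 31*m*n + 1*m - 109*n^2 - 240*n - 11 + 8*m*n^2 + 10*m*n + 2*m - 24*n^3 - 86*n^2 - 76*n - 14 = m*(8*n^2 + 41*n - 42) - 24*n^3 - 195*n^2 - 243*n + 378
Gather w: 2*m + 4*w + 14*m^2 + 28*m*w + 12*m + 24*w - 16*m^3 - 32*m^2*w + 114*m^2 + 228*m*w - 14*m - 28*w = -16*m^3 + 128*m^2 + w*(-32*m^2 + 256*m)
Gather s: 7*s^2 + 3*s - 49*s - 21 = 7*s^2 - 46*s - 21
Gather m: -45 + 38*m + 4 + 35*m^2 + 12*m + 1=35*m^2 + 50*m - 40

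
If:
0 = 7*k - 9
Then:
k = 9/7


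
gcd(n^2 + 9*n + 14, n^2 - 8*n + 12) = 1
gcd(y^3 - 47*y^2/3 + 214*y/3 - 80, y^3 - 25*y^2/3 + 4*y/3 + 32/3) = y - 8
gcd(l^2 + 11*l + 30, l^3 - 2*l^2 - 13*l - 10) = 1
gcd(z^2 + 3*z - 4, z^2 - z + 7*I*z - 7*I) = z - 1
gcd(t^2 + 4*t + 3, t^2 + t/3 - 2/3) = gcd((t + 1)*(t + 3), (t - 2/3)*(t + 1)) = t + 1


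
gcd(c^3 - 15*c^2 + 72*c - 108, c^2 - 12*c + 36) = c^2 - 12*c + 36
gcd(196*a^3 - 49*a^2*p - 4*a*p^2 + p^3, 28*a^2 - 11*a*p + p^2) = 28*a^2 - 11*a*p + p^2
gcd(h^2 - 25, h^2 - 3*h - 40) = h + 5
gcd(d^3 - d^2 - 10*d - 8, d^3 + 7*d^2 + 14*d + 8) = d^2 + 3*d + 2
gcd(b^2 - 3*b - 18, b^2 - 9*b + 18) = b - 6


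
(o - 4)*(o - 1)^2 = o^3 - 6*o^2 + 9*o - 4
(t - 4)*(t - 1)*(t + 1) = t^3 - 4*t^2 - t + 4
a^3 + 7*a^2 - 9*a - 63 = (a - 3)*(a + 3)*(a + 7)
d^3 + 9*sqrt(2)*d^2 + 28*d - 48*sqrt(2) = (d - sqrt(2))*(d + 4*sqrt(2))*(d + 6*sqrt(2))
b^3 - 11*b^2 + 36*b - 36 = (b - 6)*(b - 3)*(b - 2)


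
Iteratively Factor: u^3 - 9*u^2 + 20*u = (u - 5)*(u^2 - 4*u) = (u - 5)*(u - 4)*(u)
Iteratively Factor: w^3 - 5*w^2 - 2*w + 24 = (w - 3)*(w^2 - 2*w - 8) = (w - 3)*(w + 2)*(w - 4)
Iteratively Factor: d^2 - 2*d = (d - 2)*(d)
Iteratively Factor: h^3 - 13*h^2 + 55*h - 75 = (h - 3)*(h^2 - 10*h + 25) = (h - 5)*(h - 3)*(h - 5)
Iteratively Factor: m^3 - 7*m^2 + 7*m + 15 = (m - 3)*(m^2 - 4*m - 5) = (m - 5)*(m - 3)*(m + 1)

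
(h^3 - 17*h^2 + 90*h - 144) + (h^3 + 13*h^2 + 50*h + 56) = 2*h^3 - 4*h^2 + 140*h - 88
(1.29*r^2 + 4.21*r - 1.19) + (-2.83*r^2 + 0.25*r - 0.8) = -1.54*r^2 + 4.46*r - 1.99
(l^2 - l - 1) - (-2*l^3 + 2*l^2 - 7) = 2*l^3 - l^2 - l + 6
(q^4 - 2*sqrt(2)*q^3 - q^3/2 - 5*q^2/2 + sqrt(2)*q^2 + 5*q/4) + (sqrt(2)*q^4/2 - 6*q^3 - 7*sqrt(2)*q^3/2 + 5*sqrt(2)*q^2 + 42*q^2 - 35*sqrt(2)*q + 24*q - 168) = sqrt(2)*q^4/2 + q^4 - 11*sqrt(2)*q^3/2 - 13*q^3/2 + 6*sqrt(2)*q^2 + 79*q^2/2 - 35*sqrt(2)*q + 101*q/4 - 168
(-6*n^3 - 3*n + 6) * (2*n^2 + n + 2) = -12*n^5 - 6*n^4 - 18*n^3 + 9*n^2 + 12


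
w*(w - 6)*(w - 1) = w^3 - 7*w^2 + 6*w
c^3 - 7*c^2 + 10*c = c*(c - 5)*(c - 2)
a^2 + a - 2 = (a - 1)*(a + 2)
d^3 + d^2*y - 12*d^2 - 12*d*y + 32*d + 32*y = (d - 8)*(d - 4)*(d + y)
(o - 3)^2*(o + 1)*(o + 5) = o^4 - 22*o^2 + 24*o + 45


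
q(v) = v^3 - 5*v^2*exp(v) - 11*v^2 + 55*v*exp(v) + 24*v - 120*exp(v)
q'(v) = -5*v^2*exp(v) + 3*v^2 + 45*v*exp(v) - 22*v - 65*exp(v) + 24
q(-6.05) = -770.77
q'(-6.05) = 265.68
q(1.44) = -201.23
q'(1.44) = -46.06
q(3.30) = 186.49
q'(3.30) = 771.69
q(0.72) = -158.55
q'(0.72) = -62.58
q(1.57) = -206.55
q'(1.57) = -35.23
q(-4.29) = -390.50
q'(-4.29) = 168.79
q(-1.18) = -104.23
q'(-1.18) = 15.71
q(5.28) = 6056.29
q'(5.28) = 6512.53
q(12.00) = -29295430.46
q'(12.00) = -39874731.90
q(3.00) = 0.00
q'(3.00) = 487.14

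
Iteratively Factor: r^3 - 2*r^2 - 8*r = (r)*(r^2 - 2*r - 8) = r*(r + 2)*(r - 4)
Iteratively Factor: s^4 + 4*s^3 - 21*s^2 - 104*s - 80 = (s + 4)*(s^3 - 21*s - 20) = (s + 4)^2*(s^2 - 4*s - 5) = (s + 1)*(s + 4)^2*(s - 5)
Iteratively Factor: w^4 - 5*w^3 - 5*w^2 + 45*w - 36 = (w - 4)*(w^3 - w^2 - 9*w + 9) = (w - 4)*(w + 3)*(w^2 - 4*w + 3) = (w - 4)*(w - 3)*(w + 3)*(w - 1)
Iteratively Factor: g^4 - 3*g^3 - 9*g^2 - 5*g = (g + 1)*(g^3 - 4*g^2 - 5*g) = g*(g + 1)*(g^2 - 4*g - 5) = g*(g - 5)*(g + 1)*(g + 1)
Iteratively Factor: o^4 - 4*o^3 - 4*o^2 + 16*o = (o)*(o^3 - 4*o^2 - 4*o + 16) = o*(o + 2)*(o^2 - 6*o + 8) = o*(o - 2)*(o + 2)*(o - 4)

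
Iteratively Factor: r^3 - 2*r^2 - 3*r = (r + 1)*(r^2 - 3*r) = r*(r + 1)*(r - 3)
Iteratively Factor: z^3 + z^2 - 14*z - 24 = (z + 3)*(z^2 - 2*z - 8) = (z - 4)*(z + 3)*(z + 2)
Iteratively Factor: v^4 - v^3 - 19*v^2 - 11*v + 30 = (v - 1)*(v^3 - 19*v - 30) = (v - 1)*(v + 2)*(v^2 - 2*v - 15) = (v - 1)*(v + 2)*(v + 3)*(v - 5)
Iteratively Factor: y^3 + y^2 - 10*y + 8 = (y - 1)*(y^2 + 2*y - 8) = (y - 2)*(y - 1)*(y + 4)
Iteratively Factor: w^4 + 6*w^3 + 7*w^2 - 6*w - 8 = (w + 1)*(w^3 + 5*w^2 + 2*w - 8) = (w - 1)*(w + 1)*(w^2 + 6*w + 8) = (w - 1)*(w + 1)*(w + 2)*(w + 4)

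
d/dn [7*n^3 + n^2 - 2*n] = 21*n^2 + 2*n - 2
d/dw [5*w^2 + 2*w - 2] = 10*w + 2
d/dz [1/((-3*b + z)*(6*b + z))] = ((-3*b + z)*(6*b + z) + (3*b - z)^2)/((3*b - z)^3*(6*b + z)^2)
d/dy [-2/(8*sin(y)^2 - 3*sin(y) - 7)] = 2*(16*sin(y) - 3)*cos(y)/(-8*sin(y)^2 + 3*sin(y) + 7)^2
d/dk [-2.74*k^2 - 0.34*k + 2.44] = -5.48*k - 0.34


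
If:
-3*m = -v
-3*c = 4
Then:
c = -4/3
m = v/3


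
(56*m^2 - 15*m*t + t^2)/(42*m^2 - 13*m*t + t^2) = (-8*m + t)/(-6*m + t)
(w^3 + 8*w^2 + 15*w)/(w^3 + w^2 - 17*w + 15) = w*(w + 3)/(w^2 - 4*w + 3)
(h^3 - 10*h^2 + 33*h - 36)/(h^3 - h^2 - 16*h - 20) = (-h^3 + 10*h^2 - 33*h + 36)/(-h^3 + h^2 + 16*h + 20)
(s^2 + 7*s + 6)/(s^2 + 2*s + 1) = (s + 6)/(s + 1)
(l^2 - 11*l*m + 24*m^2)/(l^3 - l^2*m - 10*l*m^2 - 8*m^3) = (-l^2 + 11*l*m - 24*m^2)/(-l^3 + l^2*m + 10*l*m^2 + 8*m^3)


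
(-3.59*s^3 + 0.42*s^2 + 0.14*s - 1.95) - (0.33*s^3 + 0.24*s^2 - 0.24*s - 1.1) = -3.92*s^3 + 0.18*s^2 + 0.38*s - 0.85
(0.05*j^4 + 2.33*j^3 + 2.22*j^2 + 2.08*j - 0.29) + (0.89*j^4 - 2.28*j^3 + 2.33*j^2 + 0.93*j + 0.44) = 0.94*j^4 + 0.0500000000000003*j^3 + 4.55*j^2 + 3.01*j + 0.15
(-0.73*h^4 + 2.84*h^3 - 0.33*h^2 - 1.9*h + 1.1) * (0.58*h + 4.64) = -0.4234*h^5 - 1.74*h^4 + 12.9862*h^3 - 2.6332*h^2 - 8.178*h + 5.104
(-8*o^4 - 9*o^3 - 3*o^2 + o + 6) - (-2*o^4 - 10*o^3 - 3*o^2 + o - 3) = -6*o^4 + o^3 + 9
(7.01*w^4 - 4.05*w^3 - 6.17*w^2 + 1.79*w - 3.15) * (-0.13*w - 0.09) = -0.9113*w^5 - 0.1044*w^4 + 1.1666*w^3 + 0.3226*w^2 + 0.2484*w + 0.2835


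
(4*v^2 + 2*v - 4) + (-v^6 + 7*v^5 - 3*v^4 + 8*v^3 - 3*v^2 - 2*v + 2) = -v^6 + 7*v^5 - 3*v^4 + 8*v^3 + v^2 - 2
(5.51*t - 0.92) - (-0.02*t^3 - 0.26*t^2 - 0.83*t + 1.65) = 0.02*t^3 + 0.26*t^2 + 6.34*t - 2.57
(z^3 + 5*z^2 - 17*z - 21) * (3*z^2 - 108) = 3*z^5 + 15*z^4 - 159*z^3 - 603*z^2 + 1836*z + 2268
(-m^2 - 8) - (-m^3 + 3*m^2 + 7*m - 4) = m^3 - 4*m^2 - 7*m - 4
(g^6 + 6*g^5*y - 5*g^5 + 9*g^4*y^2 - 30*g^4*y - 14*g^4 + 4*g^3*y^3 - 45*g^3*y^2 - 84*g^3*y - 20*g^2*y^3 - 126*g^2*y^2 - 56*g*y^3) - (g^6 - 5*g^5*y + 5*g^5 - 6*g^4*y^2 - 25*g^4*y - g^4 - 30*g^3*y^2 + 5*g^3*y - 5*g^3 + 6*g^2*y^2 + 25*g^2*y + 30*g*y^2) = 11*g^5*y - 10*g^5 + 15*g^4*y^2 - 5*g^4*y - 13*g^4 + 4*g^3*y^3 - 15*g^3*y^2 - 89*g^3*y + 5*g^3 - 20*g^2*y^3 - 132*g^2*y^2 - 25*g^2*y - 56*g*y^3 - 30*g*y^2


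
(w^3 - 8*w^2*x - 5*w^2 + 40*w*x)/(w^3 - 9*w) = (w^2 - 8*w*x - 5*w + 40*x)/(w^2 - 9)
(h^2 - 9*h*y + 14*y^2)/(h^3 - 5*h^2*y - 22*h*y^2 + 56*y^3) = 1/(h + 4*y)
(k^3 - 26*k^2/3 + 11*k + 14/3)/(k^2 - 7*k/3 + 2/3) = (3*k^2 - 20*k - 7)/(3*k - 1)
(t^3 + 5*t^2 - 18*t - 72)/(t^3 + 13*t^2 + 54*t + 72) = (t - 4)/(t + 4)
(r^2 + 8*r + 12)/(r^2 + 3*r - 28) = (r^2 + 8*r + 12)/(r^2 + 3*r - 28)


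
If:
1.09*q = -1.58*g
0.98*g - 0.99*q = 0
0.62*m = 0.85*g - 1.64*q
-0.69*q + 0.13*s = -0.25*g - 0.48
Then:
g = 0.00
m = 0.00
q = 0.00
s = -3.69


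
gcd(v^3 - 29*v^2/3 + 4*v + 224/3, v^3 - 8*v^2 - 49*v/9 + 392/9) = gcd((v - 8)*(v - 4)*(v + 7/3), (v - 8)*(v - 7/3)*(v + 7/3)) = v^2 - 17*v/3 - 56/3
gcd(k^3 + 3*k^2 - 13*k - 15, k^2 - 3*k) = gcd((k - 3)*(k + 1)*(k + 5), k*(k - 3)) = k - 3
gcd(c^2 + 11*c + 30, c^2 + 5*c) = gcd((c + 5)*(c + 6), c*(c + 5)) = c + 5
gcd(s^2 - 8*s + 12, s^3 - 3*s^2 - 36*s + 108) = s - 6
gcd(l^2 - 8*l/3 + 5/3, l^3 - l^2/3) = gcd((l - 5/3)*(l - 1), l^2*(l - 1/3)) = 1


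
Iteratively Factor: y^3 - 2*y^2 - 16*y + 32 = (y - 2)*(y^2 - 16) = (y - 4)*(y - 2)*(y + 4)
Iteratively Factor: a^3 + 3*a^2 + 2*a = (a)*(a^2 + 3*a + 2) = a*(a + 2)*(a + 1)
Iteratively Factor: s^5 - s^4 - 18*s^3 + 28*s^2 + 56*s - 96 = (s + 2)*(s^4 - 3*s^3 - 12*s^2 + 52*s - 48) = (s - 3)*(s + 2)*(s^3 - 12*s + 16) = (s - 3)*(s + 2)*(s + 4)*(s^2 - 4*s + 4) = (s - 3)*(s - 2)*(s + 2)*(s + 4)*(s - 2)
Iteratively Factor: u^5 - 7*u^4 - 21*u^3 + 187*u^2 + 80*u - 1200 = (u - 5)*(u^4 - 2*u^3 - 31*u^2 + 32*u + 240) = (u - 5)*(u + 3)*(u^3 - 5*u^2 - 16*u + 80) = (u - 5)*(u + 3)*(u + 4)*(u^2 - 9*u + 20) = (u - 5)*(u - 4)*(u + 3)*(u + 4)*(u - 5)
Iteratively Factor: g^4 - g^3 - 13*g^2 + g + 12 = (g - 4)*(g^3 + 3*g^2 - g - 3) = (g - 4)*(g + 3)*(g^2 - 1) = (g - 4)*(g + 1)*(g + 3)*(g - 1)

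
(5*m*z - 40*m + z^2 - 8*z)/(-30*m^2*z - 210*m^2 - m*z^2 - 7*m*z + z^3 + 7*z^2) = (z - 8)/(-6*m*z - 42*m + z^2 + 7*z)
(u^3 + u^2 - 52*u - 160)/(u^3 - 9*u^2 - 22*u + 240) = (u + 4)/(u - 6)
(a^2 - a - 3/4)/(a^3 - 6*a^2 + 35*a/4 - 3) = (2*a + 1)/(2*a^2 - 9*a + 4)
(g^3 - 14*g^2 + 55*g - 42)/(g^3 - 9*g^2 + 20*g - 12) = (g - 7)/(g - 2)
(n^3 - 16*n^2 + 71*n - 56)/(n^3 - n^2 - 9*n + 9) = (n^2 - 15*n + 56)/(n^2 - 9)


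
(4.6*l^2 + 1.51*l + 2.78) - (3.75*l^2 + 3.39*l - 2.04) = 0.85*l^2 - 1.88*l + 4.82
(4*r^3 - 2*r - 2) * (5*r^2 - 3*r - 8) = 20*r^5 - 12*r^4 - 42*r^3 - 4*r^2 + 22*r + 16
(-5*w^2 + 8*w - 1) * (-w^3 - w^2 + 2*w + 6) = 5*w^5 - 3*w^4 - 17*w^3 - 13*w^2 + 46*w - 6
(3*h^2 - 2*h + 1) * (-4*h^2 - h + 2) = -12*h^4 + 5*h^3 + 4*h^2 - 5*h + 2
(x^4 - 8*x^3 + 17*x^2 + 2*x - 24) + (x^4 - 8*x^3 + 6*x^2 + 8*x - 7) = 2*x^4 - 16*x^3 + 23*x^2 + 10*x - 31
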